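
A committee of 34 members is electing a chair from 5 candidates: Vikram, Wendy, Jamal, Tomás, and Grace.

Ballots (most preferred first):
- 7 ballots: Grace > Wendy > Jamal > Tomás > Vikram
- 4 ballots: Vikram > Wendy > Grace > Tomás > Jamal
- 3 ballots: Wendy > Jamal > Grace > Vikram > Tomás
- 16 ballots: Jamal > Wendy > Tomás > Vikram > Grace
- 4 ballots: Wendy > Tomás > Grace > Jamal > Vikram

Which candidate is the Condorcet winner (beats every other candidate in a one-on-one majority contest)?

Wendy vs Vikram: 30–4
Wendy vs Jamal: 18–16
Wendy vs Tomás: 34–0
Wendy vs Grace: 27–7
Wendy beats every other candidate.

Wendy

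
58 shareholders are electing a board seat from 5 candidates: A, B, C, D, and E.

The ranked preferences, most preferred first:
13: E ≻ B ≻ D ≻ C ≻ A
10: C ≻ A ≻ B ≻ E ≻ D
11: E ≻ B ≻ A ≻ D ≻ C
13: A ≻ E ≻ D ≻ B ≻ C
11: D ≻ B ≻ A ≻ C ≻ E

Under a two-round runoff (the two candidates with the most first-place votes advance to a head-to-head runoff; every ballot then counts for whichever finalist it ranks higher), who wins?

A

Round 1 first-place votes: A 13, B 0, C 10, D 11, E 24. E and A advance.
Runoff: E is ranked above A on 24 ballots, A above E on 34.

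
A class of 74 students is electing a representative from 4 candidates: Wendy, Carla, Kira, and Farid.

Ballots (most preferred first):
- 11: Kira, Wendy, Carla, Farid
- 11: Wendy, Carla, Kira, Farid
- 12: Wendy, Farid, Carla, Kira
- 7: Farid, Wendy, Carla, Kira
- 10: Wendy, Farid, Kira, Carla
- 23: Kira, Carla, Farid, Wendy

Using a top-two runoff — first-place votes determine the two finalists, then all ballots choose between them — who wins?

Wendy

Round 1 first-place votes: Wendy 33, Carla 0, Kira 34, Farid 7. Kira and Wendy advance.
Runoff: Kira is ranked above Wendy on 34 ballots, Wendy above Kira on 40.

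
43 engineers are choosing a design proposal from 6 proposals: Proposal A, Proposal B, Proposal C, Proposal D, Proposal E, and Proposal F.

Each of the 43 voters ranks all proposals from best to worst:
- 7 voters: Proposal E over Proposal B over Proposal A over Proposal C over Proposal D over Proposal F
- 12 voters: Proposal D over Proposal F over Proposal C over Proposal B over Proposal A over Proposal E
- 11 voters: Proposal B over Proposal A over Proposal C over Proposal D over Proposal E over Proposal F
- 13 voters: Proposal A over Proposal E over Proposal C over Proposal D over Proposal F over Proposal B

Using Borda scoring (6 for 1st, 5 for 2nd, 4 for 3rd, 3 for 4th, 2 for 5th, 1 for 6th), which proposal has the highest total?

Proposal A: 7×4 + 12×2 + 11×5 + 13×6 = 185
Proposal B: 7×5 + 12×3 + 11×6 + 13×1 = 150
Proposal C: 7×3 + 12×4 + 11×4 + 13×4 = 165
Proposal D: 7×2 + 12×6 + 11×3 + 13×3 = 158
Proposal E: 7×6 + 12×1 + 11×2 + 13×5 = 141
Proposal F: 7×1 + 12×5 + 11×1 + 13×2 = 104

Proposal A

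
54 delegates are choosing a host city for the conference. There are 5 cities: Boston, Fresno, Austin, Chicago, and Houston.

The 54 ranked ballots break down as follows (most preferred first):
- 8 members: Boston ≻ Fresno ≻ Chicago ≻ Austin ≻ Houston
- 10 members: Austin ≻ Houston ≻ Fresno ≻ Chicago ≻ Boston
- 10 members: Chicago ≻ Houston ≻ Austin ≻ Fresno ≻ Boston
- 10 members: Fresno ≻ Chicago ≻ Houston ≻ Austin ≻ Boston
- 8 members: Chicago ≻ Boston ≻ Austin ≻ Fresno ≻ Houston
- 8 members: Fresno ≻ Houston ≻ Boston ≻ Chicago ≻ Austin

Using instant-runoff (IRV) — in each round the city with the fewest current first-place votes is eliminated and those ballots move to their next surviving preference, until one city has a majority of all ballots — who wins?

Round 1: Boston 8, Fresno 18, Austin 10, Chicago 18, Houston 0. Houston eliminated.
Round 2: Boston 8, Fresno 18, Austin 10, Chicago 18. Boston eliminated.
Round 3: Fresno 26, Austin 10, Chicago 18. Austin eliminated.
Round 4: Fresno 36, Chicago 18. Fresno has a majority (≥28).

Fresno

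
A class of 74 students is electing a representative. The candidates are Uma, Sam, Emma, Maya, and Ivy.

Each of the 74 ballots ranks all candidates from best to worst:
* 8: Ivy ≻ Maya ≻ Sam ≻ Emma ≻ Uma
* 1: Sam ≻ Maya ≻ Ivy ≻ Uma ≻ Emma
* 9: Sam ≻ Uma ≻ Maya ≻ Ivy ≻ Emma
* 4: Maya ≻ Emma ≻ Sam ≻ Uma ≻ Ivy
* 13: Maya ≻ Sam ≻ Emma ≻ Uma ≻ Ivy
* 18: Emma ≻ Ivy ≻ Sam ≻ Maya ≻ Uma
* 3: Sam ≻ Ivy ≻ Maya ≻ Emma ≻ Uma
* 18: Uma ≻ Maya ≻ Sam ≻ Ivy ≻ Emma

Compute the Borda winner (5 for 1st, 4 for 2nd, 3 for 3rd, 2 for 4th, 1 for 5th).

Maya

Uma: 8×1 + 1×2 + 9×4 + 4×2 + 13×2 + 18×1 + 3×1 + 18×5 = 191
Sam: 8×3 + 1×5 + 9×5 + 4×3 + 13×4 + 18×3 + 3×5 + 18×3 = 261
Emma: 8×2 + 1×1 + 9×1 + 4×4 + 13×3 + 18×5 + 3×2 + 18×1 = 195
Maya: 8×4 + 1×4 + 9×3 + 4×5 + 13×5 + 18×2 + 3×3 + 18×4 = 265
Ivy: 8×5 + 1×3 + 9×2 + 4×1 + 13×1 + 18×4 + 3×4 + 18×2 = 198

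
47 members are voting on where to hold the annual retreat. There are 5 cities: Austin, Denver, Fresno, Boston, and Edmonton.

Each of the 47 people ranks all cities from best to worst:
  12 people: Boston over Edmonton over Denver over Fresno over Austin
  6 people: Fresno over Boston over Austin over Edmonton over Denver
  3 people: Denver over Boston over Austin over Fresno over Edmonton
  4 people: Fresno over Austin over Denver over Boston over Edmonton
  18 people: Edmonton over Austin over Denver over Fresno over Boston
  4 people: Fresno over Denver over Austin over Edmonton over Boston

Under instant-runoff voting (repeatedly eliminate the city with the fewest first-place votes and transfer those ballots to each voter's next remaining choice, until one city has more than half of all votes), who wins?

Boston

Round 1: Austin 0, Denver 3, Fresno 14, Boston 12, Edmonton 18. Austin eliminated.
Round 2: Denver 3, Fresno 14, Boston 12, Edmonton 18. Denver eliminated.
Round 3: Fresno 14, Boston 15, Edmonton 18. Fresno eliminated.
Round 4: Boston 25, Edmonton 22. Boston has a majority (≥24).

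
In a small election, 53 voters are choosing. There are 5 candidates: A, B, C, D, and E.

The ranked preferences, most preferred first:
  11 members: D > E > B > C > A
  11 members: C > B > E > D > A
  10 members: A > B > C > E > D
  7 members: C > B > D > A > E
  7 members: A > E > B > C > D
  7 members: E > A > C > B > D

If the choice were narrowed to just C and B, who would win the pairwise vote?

C is ranked above B on 25 ballots; B above C on 28.

B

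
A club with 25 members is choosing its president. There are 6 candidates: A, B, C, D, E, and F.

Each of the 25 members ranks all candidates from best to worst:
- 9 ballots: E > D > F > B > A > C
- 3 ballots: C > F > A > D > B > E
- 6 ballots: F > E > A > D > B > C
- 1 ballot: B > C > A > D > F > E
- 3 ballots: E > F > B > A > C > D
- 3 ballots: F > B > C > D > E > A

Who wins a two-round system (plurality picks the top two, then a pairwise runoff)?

F

Round 1 first-place votes: A 0, B 1, C 3, D 0, E 12, F 9. E and F advance.
Runoff: E is ranked above F on 12 ballots, F above E on 13.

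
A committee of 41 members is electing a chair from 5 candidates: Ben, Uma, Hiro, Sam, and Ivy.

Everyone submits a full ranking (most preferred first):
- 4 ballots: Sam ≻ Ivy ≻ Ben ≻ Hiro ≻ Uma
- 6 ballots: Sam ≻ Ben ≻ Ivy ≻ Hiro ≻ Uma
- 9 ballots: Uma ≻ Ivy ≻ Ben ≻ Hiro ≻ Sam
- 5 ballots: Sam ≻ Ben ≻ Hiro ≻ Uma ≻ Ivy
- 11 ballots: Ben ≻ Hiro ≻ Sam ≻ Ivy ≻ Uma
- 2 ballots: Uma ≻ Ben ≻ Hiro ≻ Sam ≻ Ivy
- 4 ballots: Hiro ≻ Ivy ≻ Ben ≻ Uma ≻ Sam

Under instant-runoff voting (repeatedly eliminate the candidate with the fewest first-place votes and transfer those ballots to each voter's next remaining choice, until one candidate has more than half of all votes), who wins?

Round 1: Ben 11, Uma 11, Hiro 4, Sam 15, Ivy 0. Ivy eliminated.
Round 2: Ben 11, Uma 11, Hiro 4, Sam 15. Hiro eliminated.
Round 3: Ben 15, Uma 11, Sam 15. Uma eliminated.
Round 4: Ben 26, Sam 15. Ben has a majority (≥21).

Ben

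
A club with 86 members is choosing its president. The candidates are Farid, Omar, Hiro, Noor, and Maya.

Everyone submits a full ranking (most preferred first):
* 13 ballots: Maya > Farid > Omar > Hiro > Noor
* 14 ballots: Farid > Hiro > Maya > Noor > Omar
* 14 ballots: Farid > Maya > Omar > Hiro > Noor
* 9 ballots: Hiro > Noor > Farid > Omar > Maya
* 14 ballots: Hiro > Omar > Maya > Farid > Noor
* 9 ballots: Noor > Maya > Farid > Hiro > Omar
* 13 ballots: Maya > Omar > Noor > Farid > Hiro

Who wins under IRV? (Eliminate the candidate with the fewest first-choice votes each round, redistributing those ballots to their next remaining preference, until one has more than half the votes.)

Round 1: Farid 28, Omar 0, Hiro 23, Noor 9, Maya 26. Omar eliminated.
Round 2: Farid 28, Hiro 23, Noor 9, Maya 26. Noor eliminated.
Round 3: Farid 28, Hiro 23, Maya 35. Hiro eliminated.
Round 4: Farid 37, Maya 49. Maya has a majority (≥44).

Maya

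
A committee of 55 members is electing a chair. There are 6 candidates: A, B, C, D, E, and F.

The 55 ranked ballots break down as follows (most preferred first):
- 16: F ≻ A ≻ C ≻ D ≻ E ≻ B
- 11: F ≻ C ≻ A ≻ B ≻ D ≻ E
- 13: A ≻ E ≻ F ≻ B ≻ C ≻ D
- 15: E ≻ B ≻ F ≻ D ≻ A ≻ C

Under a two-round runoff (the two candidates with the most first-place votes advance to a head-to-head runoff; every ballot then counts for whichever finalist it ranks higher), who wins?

E

Round 1 first-place votes: A 13, B 0, C 0, D 0, E 15, F 27. F and E advance.
Runoff: F is ranked above E on 27 ballots, E above F on 28.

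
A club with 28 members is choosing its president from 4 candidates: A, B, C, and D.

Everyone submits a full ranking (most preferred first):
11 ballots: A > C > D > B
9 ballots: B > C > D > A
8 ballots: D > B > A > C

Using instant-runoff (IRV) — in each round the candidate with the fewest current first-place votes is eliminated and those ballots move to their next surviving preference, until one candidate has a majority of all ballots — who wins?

B

Round 1: A 11, B 9, C 0, D 8. C eliminated.
Round 2: A 11, B 9, D 8. D eliminated.
Round 3: A 11, B 17. B has a majority (≥15).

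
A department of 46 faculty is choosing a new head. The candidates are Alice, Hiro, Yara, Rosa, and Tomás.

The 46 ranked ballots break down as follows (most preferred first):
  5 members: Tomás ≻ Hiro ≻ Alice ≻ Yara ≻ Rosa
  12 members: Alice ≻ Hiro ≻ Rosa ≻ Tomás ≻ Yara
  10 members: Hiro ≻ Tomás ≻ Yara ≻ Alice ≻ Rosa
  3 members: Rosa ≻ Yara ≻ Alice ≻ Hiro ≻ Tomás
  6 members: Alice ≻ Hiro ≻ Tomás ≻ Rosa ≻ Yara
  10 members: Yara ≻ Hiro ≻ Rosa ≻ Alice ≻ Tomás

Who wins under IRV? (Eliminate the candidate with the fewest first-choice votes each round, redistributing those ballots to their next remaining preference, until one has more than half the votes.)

Round 1: Alice 18, Hiro 10, Yara 10, Rosa 3, Tomás 5. Rosa eliminated.
Round 2: Alice 18, Hiro 10, Yara 13, Tomás 5. Tomás eliminated.
Round 3: Alice 18, Hiro 15, Yara 13. Yara eliminated.
Round 4: Alice 21, Hiro 25. Hiro has a majority (≥24).

Hiro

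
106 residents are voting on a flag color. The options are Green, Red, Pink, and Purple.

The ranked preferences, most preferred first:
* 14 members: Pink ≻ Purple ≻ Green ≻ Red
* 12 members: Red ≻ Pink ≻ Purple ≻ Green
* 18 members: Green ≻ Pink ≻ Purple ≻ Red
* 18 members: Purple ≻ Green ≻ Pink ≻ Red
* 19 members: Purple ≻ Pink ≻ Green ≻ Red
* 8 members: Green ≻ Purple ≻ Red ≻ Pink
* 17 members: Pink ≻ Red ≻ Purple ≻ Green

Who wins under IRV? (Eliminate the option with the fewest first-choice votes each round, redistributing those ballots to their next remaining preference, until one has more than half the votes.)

Pink

Round 1: Green 26, Red 12, Pink 31, Purple 37. Red eliminated.
Round 2: Green 26, Pink 43, Purple 37. Green eliminated.
Round 3: Pink 61, Purple 45. Pink has a majority (≥54).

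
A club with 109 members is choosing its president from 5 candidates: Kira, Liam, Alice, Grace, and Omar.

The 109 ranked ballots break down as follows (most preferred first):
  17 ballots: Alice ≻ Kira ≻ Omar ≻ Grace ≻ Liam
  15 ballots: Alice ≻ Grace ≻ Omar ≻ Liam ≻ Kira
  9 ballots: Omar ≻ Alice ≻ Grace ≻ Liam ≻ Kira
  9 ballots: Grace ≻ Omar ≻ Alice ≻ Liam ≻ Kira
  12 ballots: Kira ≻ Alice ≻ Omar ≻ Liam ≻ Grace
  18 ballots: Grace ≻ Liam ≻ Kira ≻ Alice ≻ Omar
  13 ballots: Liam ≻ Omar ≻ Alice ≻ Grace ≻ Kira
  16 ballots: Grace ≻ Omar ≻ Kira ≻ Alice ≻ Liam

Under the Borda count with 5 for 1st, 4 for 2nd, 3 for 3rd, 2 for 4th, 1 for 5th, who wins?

Alice

Kira: 17×4 + 15×1 + 9×1 + 9×1 + 12×5 + 18×3 + 13×1 + 16×3 = 276
Liam: 17×1 + 15×2 + 9×2 + 9×2 + 12×2 + 18×4 + 13×5 + 16×1 = 260
Alice: 17×5 + 15×5 + 9×4 + 9×3 + 12×4 + 18×2 + 13×3 + 16×2 = 378
Grace: 17×2 + 15×4 + 9×3 + 9×5 + 12×1 + 18×5 + 13×2 + 16×5 = 374
Omar: 17×3 + 15×3 + 9×5 + 9×4 + 12×3 + 18×1 + 13×4 + 16×4 = 347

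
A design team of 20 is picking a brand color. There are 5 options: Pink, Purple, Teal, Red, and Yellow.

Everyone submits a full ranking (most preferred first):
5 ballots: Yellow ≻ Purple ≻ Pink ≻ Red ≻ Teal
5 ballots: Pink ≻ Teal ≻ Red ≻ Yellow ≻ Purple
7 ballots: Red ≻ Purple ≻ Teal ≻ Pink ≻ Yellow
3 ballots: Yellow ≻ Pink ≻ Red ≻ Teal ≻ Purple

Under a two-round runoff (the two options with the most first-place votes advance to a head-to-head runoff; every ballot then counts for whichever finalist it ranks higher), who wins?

Round 1 first-place votes: Pink 5, Purple 0, Teal 0, Red 7, Yellow 8. Yellow and Red advance.
Runoff: Yellow is ranked above Red on 8 ballots, Red above Yellow on 12.

Red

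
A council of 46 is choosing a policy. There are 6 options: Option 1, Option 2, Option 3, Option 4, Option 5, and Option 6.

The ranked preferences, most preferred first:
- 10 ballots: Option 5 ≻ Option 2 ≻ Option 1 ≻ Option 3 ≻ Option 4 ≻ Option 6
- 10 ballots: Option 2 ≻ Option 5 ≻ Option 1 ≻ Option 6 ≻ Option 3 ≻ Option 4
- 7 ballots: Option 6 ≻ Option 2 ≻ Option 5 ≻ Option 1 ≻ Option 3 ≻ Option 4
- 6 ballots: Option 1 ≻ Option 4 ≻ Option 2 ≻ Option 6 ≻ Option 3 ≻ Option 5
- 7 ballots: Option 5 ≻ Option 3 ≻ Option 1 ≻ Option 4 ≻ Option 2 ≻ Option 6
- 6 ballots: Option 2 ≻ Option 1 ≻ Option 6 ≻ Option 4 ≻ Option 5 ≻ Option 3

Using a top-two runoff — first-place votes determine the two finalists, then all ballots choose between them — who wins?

Option 2

Round 1 first-place votes: Option 1 6, Option 2 16, Option 3 0, Option 4 0, Option 5 17, Option 6 7. Option 5 and Option 2 advance.
Runoff: Option 5 is ranked above Option 2 on 17 ballots, Option 2 above Option 5 on 29.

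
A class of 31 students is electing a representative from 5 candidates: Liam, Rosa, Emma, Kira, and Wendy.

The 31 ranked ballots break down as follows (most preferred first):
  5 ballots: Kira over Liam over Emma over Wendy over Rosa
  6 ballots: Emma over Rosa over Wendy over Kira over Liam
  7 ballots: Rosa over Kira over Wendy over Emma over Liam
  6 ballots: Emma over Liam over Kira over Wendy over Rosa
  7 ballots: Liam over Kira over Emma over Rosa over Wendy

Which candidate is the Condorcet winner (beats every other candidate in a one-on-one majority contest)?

Kira

Kira vs Liam: 18–13
Kira vs Rosa: 18–13
Kira vs Emma: 19–12
Kira vs Wendy: 25–6
Kira beats every other candidate.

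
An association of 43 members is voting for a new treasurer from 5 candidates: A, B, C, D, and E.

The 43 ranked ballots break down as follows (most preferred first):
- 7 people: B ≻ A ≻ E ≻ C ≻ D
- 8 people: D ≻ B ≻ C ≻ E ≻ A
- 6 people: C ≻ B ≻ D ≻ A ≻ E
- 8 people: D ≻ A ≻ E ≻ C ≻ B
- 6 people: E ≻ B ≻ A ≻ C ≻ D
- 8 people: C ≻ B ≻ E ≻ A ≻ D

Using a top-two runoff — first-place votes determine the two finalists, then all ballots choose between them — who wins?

C

Round 1 first-place votes: A 0, B 7, C 14, D 16, E 6. D and C advance.
Runoff: D is ranked above C on 16 ballots, C above D on 27.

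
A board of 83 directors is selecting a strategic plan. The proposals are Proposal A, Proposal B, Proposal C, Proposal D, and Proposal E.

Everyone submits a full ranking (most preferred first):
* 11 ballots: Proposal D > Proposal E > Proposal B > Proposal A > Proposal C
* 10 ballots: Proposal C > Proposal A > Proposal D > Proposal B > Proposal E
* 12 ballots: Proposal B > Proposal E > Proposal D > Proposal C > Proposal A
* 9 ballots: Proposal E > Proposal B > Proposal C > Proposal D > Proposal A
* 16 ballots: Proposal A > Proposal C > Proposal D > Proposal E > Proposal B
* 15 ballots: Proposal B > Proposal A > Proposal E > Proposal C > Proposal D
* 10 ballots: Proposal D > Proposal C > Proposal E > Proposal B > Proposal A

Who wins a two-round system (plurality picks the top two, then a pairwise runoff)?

Round 1 first-place votes: Proposal A 16, Proposal B 27, Proposal C 10, Proposal D 21, Proposal E 9. Proposal B and Proposal D advance.
Runoff: Proposal B is ranked above Proposal D on 36 ballots, Proposal D above Proposal B on 47.

Proposal D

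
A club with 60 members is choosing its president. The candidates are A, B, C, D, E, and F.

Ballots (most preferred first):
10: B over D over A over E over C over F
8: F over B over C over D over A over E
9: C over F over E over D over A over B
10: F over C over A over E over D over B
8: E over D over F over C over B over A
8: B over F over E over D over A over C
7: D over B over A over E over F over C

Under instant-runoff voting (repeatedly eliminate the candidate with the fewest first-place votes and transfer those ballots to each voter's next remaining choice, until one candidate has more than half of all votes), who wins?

Round 1: A 0, B 18, C 9, D 7, E 8, F 18. A eliminated.
Round 2: B 18, C 9, D 7, E 8, F 18. D eliminated.
Round 3: B 25, C 9, E 8, F 18. E eliminated.
Round 4: B 25, C 9, F 26. C eliminated.
Round 5: B 25, F 35. F has a majority (≥31).

F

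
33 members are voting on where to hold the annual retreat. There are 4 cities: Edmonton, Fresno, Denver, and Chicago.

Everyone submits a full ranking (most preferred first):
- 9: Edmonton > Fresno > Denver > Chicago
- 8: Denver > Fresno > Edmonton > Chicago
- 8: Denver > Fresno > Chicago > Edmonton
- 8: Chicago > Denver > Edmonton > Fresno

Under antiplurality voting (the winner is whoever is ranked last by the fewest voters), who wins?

Denver

Last-place votes: Edmonton 8, Fresno 8, Denver 0, Chicago 17.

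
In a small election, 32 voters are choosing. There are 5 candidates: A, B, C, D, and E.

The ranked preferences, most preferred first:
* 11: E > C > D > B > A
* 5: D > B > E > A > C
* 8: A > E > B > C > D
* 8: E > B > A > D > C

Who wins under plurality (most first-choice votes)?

E

First-place votes: A 8, B 0, C 0, D 5, E 19.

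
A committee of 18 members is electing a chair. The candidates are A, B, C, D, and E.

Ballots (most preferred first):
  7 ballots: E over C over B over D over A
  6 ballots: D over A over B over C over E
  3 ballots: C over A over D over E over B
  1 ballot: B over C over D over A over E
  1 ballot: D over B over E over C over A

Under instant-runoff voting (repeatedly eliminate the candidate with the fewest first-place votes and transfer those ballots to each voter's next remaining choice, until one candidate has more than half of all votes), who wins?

D

Round 1: A 0, B 1, C 3, D 7, E 7. A eliminated.
Round 2: B 1, C 3, D 7, E 7. B eliminated.
Round 3: C 4, D 7, E 7. C eliminated.
Round 4: D 11, E 7. D has a majority (≥10).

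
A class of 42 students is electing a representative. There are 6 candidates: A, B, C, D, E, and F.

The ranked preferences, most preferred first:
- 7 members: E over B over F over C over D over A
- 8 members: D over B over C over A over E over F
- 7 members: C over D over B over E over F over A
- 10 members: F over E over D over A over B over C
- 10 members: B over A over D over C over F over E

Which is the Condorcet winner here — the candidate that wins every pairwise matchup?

D vs A: 32–10
D vs B: 25–17
D vs C: 28–14
D vs E: 25–17
D vs F: 25–17
D beats every other candidate.

D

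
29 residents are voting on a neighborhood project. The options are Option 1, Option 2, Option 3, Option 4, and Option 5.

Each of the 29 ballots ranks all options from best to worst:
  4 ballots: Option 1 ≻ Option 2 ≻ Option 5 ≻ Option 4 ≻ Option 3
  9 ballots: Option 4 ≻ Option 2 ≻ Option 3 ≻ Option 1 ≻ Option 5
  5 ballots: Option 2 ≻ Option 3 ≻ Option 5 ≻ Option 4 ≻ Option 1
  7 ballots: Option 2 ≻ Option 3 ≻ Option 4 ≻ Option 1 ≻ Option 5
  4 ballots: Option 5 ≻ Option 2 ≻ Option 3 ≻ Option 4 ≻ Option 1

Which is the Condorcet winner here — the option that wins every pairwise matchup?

Option 2 vs Option 1: 25–4
Option 2 vs Option 3: 29–0
Option 2 vs Option 4: 20–9
Option 2 vs Option 5: 25–4
Option 2 beats every other option.

Option 2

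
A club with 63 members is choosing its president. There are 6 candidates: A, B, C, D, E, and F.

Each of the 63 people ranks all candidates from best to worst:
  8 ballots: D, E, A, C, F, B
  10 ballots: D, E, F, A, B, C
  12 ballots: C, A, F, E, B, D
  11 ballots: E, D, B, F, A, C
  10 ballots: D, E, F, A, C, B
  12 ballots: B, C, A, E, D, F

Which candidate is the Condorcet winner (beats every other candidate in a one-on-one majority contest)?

E vs A: 39–24
E vs B: 51–12
E vs C: 39–24
E vs D: 35–28
E vs F: 51–12
E beats every other candidate.

E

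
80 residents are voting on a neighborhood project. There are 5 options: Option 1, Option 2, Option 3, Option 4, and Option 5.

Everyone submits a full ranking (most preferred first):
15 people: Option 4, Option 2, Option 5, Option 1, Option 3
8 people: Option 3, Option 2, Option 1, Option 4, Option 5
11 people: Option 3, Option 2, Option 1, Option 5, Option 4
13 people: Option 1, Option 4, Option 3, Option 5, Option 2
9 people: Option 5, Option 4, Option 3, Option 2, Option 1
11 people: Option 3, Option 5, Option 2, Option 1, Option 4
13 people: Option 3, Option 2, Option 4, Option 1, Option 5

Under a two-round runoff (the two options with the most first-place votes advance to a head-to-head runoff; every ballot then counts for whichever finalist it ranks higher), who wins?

Round 1 first-place votes: Option 1 13, Option 2 0, Option 3 43, Option 4 15, Option 5 9. Option 3 and Option 4 advance.
Runoff: Option 3 is ranked above Option 4 on 43 ballots, Option 4 above Option 3 on 37.

Option 3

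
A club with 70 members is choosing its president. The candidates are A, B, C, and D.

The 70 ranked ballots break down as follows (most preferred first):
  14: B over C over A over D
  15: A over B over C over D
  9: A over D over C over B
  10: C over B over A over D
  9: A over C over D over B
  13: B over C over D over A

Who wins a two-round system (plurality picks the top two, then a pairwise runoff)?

B

Round 1 first-place votes: A 33, B 27, C 10, D 0. A and B advance.
Runoff: A is ranked above B on 33 ballots, B above A on 37.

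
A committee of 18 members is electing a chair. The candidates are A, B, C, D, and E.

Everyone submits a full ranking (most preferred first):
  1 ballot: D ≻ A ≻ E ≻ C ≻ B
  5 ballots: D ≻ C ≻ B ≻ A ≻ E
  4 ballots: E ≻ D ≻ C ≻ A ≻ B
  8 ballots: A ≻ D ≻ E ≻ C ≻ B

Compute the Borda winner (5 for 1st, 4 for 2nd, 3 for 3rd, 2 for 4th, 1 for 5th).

A: 1×4 + 5×2 + 4×2 + 8×5 = 62
B: 1×1 + 5×3 + 4×1 + 8×1 = 28
C: 1×2 + 5×4 + 4×3 + 8×2 = 50
D: 1×5 + 5×5 + 4×4 + 8×4 = 78
E: 1×3 + 5×1 + 4×5 + 8×3 = 52

D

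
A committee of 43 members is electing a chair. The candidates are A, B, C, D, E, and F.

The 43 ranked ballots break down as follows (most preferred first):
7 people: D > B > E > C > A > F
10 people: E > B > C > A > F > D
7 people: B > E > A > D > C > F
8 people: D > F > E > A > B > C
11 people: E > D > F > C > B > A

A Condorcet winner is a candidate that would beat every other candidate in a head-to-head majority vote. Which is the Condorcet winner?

E vs A: 43–0
E vs B: 29–14
E vs C: 43–0
E vs D: 28–15
E vs F: 35–8
E beats every other candidate.

E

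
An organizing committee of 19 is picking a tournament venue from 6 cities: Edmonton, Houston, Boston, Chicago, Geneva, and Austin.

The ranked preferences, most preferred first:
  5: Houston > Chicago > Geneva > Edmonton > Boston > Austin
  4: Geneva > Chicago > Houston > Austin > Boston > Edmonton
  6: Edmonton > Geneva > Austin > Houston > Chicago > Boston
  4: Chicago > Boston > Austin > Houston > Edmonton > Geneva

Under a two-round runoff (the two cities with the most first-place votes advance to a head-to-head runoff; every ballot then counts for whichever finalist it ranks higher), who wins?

Round 1 first-place votes: Edmonton 6, Houston 5, Boston 0, Chicago 4, Geneva 4, Austin 0. Edmonton and Houston advance.
Runoff: Edmonton is ranked above Houston on 6 ballots, Houston above Edmonton on 13.

Houston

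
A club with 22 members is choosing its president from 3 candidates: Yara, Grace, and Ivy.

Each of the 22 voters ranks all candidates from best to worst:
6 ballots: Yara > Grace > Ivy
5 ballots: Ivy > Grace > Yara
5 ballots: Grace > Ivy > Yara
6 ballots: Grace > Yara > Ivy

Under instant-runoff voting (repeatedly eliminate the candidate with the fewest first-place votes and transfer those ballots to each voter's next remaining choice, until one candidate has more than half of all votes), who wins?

Grace

Round 1: Yara 6, Grace 11, Ivy 5. Ivy eliminated.
Round 2: Yara 6, Grace 16. Grace has a majority (≥12).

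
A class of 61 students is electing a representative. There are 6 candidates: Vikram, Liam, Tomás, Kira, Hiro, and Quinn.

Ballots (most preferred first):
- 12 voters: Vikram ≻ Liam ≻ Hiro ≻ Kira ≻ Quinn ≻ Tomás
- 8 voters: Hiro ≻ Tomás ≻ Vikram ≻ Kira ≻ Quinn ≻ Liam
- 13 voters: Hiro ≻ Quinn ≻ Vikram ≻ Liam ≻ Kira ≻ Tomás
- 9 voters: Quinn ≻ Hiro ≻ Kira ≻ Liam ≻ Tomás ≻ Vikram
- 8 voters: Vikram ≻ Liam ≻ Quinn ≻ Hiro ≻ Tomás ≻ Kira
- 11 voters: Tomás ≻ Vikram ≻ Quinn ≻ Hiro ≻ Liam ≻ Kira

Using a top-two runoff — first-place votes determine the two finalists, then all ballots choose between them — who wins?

Round 1 first-place votes: Vikram 20, Liam 0, Tomás 11, Kira 0, Hiro 21, Quinn 9. Hiro and Vikram advance.
Runoff: Hiro is ranked above Vikram on 30 ballots, Vikram above Hiro on 31.

Vikram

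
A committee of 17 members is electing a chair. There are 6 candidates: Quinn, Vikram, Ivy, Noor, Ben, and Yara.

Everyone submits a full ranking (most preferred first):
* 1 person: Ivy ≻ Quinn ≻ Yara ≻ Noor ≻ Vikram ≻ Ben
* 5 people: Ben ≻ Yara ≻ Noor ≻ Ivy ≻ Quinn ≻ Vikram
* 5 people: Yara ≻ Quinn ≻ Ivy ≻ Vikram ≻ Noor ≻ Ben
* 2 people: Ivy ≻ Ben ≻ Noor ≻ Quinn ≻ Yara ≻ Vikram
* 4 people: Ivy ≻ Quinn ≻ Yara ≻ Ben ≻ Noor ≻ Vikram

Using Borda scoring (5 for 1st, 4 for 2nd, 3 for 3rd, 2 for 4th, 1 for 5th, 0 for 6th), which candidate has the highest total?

Quinn: 1×4 + 5×1 + 5×4 + 2×2 + 4×4 = 49
Vikram: 1×1 + 5×0 + 5×2 + 2×0 + 4×0 = 11
Ivy: 1×5 + 5×2 + 5×3 + 2×5 + 4×5 = 60
Noor: 1×2 + 5×3 + 5×1 + 2×3 + 4×1 = 32
Ben: 1×0 + 5×5 + 5×0 + 2×4 + 4×2 = 41
Yara: 1×3 + 5×4 + 5×5 + 2×1 + 4×3 = 62

Yara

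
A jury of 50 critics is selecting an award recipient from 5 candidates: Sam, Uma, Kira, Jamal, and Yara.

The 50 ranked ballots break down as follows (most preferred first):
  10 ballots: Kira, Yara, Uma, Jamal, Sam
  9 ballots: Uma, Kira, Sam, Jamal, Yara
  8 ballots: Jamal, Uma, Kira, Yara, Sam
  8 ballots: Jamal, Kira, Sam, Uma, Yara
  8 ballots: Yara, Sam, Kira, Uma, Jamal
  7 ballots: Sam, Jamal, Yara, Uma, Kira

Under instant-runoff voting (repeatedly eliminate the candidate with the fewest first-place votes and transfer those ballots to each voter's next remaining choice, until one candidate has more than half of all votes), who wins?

Round 1: Sam 7, Uma 9, Kira 10, Jamal 16, Yara 8. Sam eliminated.
Round 2: Uma 9, Kira 10, Jamal 23, Yara 8. Yara eliminated.
Round 3: Uma 9, Kira 18, Jamal 23. Uma eliminated.
Round 4: Kira 27, Jamal 23. Kira has a majority (≥26).

Kira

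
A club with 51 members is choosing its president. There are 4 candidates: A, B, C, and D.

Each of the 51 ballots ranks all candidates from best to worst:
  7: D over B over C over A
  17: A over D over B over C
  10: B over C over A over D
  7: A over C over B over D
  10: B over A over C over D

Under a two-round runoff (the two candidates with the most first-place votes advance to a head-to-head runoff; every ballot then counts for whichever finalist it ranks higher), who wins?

Round 1 first-place votes: A 24, B 20, C 0, D 7. A and B advance.
Runoff: A is ranked above B on 24 ballots, B above A on 27.

B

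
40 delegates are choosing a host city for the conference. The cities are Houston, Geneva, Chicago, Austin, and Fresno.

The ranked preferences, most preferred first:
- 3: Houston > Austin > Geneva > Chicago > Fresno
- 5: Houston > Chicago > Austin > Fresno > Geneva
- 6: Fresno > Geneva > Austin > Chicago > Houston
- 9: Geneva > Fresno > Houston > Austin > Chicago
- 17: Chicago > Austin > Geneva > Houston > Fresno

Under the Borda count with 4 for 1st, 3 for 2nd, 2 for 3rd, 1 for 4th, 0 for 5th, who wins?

Geneva

Houston: 3×4 + 5×4 + 6×0 + 9×2 + 17×1 = 67
Geneva: 3×2 + 5×0 + 6×3 + 9×4 + 17×2 = 94
Chicago: 3×1 + 5×3 + 6×1 + 9×0 + 17×4 = 92
Austin: 3×3 + 5×2 + 6×2 + 9×1 + 17×3 = 91
Fresno: 3×0 + 5×1 + 6×4 + 9×3 + 17×0 = 56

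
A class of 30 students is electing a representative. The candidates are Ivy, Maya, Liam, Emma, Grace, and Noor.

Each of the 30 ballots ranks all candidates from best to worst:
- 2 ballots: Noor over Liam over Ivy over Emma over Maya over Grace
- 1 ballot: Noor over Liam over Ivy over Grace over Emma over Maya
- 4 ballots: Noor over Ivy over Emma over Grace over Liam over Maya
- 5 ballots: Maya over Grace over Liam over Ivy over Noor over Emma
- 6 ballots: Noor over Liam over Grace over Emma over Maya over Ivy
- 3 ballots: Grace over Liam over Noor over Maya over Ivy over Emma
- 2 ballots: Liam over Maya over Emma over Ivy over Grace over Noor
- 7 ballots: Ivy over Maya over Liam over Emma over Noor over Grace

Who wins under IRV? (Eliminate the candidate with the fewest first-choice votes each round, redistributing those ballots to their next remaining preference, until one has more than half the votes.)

Round 1: Ivy 7, Maya 5, Liam 2, Emma 0, Grace 3, Noor 13. Emma eliminated.
Round 2: Ivy 7, Maya 5, Liam 2, Grace 3, Noor 13. Liam eliminated.
Round 3: Ivy 7, Maya 7, Grace 3, Noor 13. Grace eliminated.
Round 4: Ivy 7, Maya 7, Noor 16. Noor has a majority (≥16).

Noor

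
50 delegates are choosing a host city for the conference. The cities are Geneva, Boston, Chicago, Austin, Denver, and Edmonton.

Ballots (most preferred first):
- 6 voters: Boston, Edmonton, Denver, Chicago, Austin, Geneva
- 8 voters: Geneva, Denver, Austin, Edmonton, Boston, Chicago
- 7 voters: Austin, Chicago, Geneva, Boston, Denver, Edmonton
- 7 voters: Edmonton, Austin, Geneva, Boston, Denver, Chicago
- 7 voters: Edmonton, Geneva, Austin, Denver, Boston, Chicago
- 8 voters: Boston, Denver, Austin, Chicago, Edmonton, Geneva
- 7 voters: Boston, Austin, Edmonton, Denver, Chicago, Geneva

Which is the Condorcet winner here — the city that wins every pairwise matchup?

Austin vs Geneva: 35–15
Austin vs Boston: 29–21
Austin vs Chicago: 44–6
Austin vs Denver: 28–22
Austin vs Edmonton: 30–20
Austin beats every other city.

Austin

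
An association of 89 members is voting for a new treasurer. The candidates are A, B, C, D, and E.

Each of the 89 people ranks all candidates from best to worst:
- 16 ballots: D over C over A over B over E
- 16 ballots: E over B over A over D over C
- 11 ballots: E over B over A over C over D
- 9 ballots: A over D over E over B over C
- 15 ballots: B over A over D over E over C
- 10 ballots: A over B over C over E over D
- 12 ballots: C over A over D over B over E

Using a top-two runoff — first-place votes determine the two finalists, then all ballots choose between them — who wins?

A

Round 1 first-place votes: A 19, B 15, C 12, D 16, E 27. E and A advance.
Runoff: E is ranked above A on 27 ballots, A above E on 62.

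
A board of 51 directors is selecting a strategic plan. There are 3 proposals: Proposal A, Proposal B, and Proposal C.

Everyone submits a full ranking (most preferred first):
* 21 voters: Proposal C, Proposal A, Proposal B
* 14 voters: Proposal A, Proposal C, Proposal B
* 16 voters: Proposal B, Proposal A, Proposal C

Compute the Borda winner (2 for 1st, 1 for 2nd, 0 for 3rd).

Proposal A

Proposal A: 21×1 + 14×2 + 16×1 = 65
Proposal B: 21×0 + 14×0 + 16×2 = 32
Proposal C: 21×2 + 14×1 + 16×0 = 56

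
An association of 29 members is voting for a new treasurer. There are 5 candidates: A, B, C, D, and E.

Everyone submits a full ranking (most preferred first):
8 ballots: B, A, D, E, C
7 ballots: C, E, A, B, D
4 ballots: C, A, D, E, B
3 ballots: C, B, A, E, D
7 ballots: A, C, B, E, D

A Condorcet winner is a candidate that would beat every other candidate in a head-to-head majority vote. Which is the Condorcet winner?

A

A vs B: 18–11
A vs C: 15–14
A vs D: 29–0
A vs E: 22–7
A beats every other candidate.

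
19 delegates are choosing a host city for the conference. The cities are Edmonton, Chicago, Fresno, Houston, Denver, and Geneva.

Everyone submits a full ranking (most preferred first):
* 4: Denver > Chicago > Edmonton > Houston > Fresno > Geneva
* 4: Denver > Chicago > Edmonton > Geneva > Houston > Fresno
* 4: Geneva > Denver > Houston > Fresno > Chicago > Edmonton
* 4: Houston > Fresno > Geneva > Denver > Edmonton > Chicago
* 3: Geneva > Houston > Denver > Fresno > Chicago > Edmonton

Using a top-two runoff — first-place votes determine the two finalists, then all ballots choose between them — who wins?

Geneva

Round 1 first-place votes: Edmonton 0, Chicago 0, Fresno 0, Houston 4, Denver 8, Geneva 7. Denver and Geneva advance.
Runoff: Denver is ranked above Geneva on 8 ballots, Geneva above Denver on 11.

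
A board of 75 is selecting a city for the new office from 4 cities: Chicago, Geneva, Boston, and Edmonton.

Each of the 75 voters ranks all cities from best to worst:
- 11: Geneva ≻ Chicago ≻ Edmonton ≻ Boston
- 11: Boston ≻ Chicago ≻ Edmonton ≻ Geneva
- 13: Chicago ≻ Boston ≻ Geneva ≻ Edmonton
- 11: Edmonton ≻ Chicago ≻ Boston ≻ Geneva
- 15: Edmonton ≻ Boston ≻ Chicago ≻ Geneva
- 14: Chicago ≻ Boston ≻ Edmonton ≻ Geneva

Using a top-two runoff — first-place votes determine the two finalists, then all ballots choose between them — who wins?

Round 1 first-place votes: Chicago 27, Geneva 11, Boston 11, Edmonton 26. Chicago and Edmonton advance.
Runoff: Chicago is ranked above Edmonton on 49 ballots, Edmonton above Chicago on 26.

Chicago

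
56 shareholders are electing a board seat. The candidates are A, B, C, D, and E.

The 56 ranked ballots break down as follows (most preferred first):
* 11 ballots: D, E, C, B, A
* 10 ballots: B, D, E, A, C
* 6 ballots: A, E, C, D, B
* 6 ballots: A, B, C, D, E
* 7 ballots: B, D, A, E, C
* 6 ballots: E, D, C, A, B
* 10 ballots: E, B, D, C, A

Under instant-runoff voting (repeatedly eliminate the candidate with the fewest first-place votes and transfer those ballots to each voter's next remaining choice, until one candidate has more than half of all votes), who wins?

Round 1: A 12, B 17, C 0, D 11, E 16. C eliminated.
Round 2: A 12, B 17, D 11, E 16. D eliminated.
Round 3: A 12, B 17, E 27. A eliminated.
Round 4: B 23, E 33. E has a majority (≥29).

E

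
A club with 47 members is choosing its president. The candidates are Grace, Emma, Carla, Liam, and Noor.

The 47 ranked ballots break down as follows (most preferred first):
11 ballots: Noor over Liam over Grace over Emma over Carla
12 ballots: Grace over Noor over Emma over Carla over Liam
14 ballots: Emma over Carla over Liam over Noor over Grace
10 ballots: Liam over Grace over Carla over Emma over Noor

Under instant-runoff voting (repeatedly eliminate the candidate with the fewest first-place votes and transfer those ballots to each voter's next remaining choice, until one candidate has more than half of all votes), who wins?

Grace

Round 1: Grace 12, Emma 14, Carla 0, Liam 10, Noor 11. Carla eliminated.
Round 2: Grace 12, Emma 14, Liam 10, Noor 11. Liam eliminated.
Round 3: Grace 22, Emma 14, Noor 11. Noor eliminated.
Round 4: Grace 33, Emma 14. Grace has a majority (≥24).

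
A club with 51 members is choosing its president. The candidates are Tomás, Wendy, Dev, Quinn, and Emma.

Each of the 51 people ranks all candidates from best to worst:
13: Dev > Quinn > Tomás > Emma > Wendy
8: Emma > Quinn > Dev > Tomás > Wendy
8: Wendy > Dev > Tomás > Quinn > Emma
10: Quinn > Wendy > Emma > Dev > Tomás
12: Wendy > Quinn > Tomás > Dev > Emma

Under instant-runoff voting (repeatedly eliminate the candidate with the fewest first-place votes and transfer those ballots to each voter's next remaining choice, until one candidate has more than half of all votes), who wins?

Quinn

Round 1: Tomás 0, Wendy 20, Dev 13, Quinn 10, Emma 8. Tomás eliminated.
Round 2: Wendy 20, Dev 13, Quinn 10, Emma 8. Emma eliminated.
Round 3: Wendy 20, Dev 13, Quinn 18. Dev eliminated.
Round 4: Wendy 20, Quinn 31. Quinn has a majority (≥26).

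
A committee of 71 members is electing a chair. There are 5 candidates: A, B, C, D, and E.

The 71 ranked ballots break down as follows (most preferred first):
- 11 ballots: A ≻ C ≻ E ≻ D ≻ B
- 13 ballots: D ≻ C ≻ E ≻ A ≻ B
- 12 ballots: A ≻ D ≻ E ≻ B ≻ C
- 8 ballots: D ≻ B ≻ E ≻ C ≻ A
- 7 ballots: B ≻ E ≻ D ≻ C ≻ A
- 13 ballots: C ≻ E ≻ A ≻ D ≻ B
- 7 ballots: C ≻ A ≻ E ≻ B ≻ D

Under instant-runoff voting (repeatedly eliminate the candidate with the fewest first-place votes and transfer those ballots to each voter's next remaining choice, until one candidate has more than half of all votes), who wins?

Round 1: A 23, B 7, C 20, D 21, E 0. E eliminated.
Round 2: A 23, B 7, C 20, D 21. B eliminated.
Round 3: A 23, C 20, D 28. C eliminated.
Round 4: A 43, D 28. A has a majority (≥36).

A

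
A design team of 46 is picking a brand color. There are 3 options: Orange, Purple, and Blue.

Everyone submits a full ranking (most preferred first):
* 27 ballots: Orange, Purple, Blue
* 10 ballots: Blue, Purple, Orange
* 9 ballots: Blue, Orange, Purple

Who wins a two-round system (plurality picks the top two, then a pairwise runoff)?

Round 1 first-place votes: Orange 27, Purple 0, Blue 19. Orange and Blue advance.
Runoff: Orange is ranked above Blue on 27 ballots, Blue above Orange on 19.

Orange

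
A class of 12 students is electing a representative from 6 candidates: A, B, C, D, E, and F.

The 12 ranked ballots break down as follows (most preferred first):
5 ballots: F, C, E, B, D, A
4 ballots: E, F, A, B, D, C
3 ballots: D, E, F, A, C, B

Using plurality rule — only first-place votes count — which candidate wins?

First-place votes: A 0, B 0, C 0, D 3, E 4, F 5.

F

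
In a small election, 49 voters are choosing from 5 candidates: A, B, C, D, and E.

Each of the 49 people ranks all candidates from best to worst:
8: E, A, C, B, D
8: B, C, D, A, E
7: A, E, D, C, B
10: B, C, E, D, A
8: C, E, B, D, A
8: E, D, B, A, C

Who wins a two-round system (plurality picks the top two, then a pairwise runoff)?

Round 1 first-place votes: A 7, B 18, C 8, D 0, E 16. B and E advance.
Runoff: B is ranked above E on 18 ballots, E above B on 31.

E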